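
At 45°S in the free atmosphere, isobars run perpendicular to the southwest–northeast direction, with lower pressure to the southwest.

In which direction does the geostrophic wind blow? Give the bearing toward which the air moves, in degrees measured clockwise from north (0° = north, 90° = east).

The pressure-gradient force points toward the southwest (bearing 225°).
Geostrophic balance: in the Southern Hemisphere the Coriolis force deflects motion to the left, so the geostrophic wind blows 90° to the left of the pressure-gradient force (low pressure on the right).
Rotating 225° by 90° counterclockwise gives 135° — the wind blows toward the southeast.

135°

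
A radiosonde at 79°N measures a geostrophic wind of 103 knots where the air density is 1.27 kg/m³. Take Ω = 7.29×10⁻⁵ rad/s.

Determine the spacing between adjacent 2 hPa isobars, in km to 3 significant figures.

20.8 km

Coriolis parameter at 79°N:
f = 2Ω sin φ = 2 × 7.29×10⁻⁵ × sin 79° = 1.43×10⁻⁴ s⁻¹
Wind speed in SI: 103 knots = 53.0 m/s
Geostrophic balance rearranged: |∂P/∂n| = f ρ V_g
|∂P/∂n| = 1.43×10⁻⁴ × 1.27 × 53.0 = 9.63×10⁻³ Pa/m
Isobar spacing: Δn = ΔP/|∂P/∂n| = 200 Pa / 9.63×10⁻³ Pa/m = 20766 m ≈ 20.8 km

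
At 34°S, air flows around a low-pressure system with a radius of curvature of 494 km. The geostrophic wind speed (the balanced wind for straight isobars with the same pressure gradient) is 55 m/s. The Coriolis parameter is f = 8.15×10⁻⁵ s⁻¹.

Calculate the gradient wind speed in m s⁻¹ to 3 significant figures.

Around a low, centrifugal force acts outward with Coriolis, so pressure-gradient force balances both:
(1/ρ)|∂P/∂n| = fV + V²/R  →  V² + fR·V − fR·V_g = 0
With fR = 8.15×10⁻⁵ × 494×10³ m = 40.3 m/s:
V = [−fR + √((fR)² + 4 fR V_g)]/2 = [−40.3 + √(40.3² + 4×40.3×55)]/2 = 31.1 m/s
Subgeostrophic (V < V_g = 55 m/s), as expected around a low.

31.1 m s⁻¹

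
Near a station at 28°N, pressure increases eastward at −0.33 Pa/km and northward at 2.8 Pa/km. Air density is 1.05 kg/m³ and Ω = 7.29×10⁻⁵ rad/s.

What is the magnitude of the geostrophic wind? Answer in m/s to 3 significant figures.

39.2 m/s

Coriolis parameter at 28°N:
f = 2Ω sin φ = 2 × 7.29×10⁻⁵ × sin 28° = 6.84×10⁻⁵ s⁻¹
Component geostrophic relations (x east, y north):
u_g = −(1/(fρ)) ∂P/∂y,  v_g = (1/(fρ)) ∂P/∂x
u_g = −(2.8×10⁻³)/(6.84×10⁻⁵ × 1.05) = −39.0 m/s;  v_g = (−0.33×10⁻³)/(6.84×10⁻⁵ × 1.05) = −4.59 m/s
|V_g| = √(u_g² + v_g²) = 39.2 m/s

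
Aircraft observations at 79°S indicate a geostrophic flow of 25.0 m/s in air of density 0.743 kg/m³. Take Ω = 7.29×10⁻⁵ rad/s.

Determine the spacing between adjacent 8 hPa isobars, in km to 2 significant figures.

Coriolis parameter at 79°S:
f = 2Ω sin φ = 2 × 7.29×10⁻⁵ × sin 79° = 1.43×10⁻⁴ s⁻¹
Geostrophic balance rearranged: |∂P/∂n| = f ρ V_g
|∂P/∂n| = 1.43×10⁻⁴ × 0.743 × 25.0 = 2.66×10⁻³ Pa/m
Isobar spacing: Δn = ΔP/|∂P/∂n| = 800 Pa / 2.66×10⁻³ Pa/m = 300924 m ≈ 300 km

300 km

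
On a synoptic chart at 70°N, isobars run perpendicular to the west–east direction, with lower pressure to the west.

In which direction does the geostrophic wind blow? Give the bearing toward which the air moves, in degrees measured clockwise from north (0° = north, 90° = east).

000°

The pressure-gradient force points toward the west (bearing 270°).
Geostrophic balance: in the Northern Hemisphere the Coriolis force deflects motion to the right, so the geostrophic wind blows 90° to the right of the pressure-gradient force (low pressure on the left).
Rotating 270° by 90° clockwise gives 000° — the wind blows toward the north.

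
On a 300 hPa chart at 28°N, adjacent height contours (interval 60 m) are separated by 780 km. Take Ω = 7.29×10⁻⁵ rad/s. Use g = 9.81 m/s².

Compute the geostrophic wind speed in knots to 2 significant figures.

Coriolis parameter at 28°N:
f = 2Ω sin φ = 2 × 7.29×10⁻⁵ × sin 28° = 6.84×10⁻⁵ s⁻¹
Height gradient: |∂Z/∂n| = 60 m / 780000 m = 7.69×10⁻⁵
On a pressure surface, geostrophic balance gives V_g = (g/f)|∂Z/∂n|:
V_g = 9.81 × 7.69×10⁻⁵ / 6.84×10⁻⁵ = 11.0 m/s
Converting: 11.0 m/s × 1.944 = 21 knots

21 knots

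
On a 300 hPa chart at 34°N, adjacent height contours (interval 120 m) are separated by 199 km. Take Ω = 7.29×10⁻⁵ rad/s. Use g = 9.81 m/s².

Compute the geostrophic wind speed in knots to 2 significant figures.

Coriolis parameter at 34°N:
f = 2Ω sin φ = 2 × 7.29×10⁻⁵ × sin 34° = 8.15×10⁻⁵ s⁻¹
Height gradient: |∂Z/∂n| = 120 m / 199000 m = 6.03×10⁻⁴
On a pressure surface, geostrophic balance gives V_g = (g/f)|∂Z/∂n|:
V_g = 9.81 × 6.03×10⁻⁴ / 8.15×10⁻⁵ = 72.6 m/s
Converting: 72.6 m/s × 1.944 = 140 knots

140 knots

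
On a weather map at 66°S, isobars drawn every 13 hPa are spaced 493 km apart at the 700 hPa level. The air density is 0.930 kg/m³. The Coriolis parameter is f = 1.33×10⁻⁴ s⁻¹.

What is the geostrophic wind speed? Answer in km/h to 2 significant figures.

Pressure gradient: |∂P/∂n| = 1300 Pa / 493000 m = 2.64×10⁻³ Pa/m
Geostrophic balance (pressure-gradient force = Coriolis force):
V_g = (1/(fρ)) |∂P/∂n| = 2.64×10⁻³ / (1.33×10⁻⁴ × 0.930) = 21.3 m/s
Converting: 21.3 m/s × 3.6 = 77 km/h

77 km/h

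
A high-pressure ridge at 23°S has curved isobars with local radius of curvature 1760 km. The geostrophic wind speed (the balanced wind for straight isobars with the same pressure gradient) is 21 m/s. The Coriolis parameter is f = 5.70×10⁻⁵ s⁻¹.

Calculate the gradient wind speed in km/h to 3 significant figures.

Around a high, pressure-gradient force acts outward with centrifugal, so Coriolis balances both:
fV = (1/ρ)|∂P/∂n| + V²/R  →  V² − fR·V + fR·V_g = 0
With fR = 5.70×10⁻⁵ × 1760×10³ m = 100 m/s:
V = [fR − √((fR)² − 4 fR V_g)]/2 = [100 − √(100² − 4×100×21)]/2 = 29.9 m/s
Supergeostrophic (V > V_g = 21 m/s), as expected around a high.
Converting: 29.9 m/s × 3.6 = 108 km/h

108 km/h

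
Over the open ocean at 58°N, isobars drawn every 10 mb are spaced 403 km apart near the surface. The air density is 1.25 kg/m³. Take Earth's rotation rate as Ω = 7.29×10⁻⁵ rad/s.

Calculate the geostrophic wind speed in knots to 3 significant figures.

Coriolis parameter at 58°N:
f = 2Ω sin φ = 2 × 7.29×10⁻⁵ × sin 58° = 1.24×10⁻⁴ s⁻¹
Pressure gradient: |∂P/∂n| = 1000 Pa / 403000 m = 2.48×10⁻³ Pa/m
Geostrophic balance (pressure-gradient force = Coriolis force):
V_g = (1/(fρ)) |∂P/∂n| = 2.48×10⁻³ / (1.24×10⁻⁴ × 1.25) = 16.1 m/s
Converting: 16.1 m/s × 1.944 = 31.2 knots

31.2 knots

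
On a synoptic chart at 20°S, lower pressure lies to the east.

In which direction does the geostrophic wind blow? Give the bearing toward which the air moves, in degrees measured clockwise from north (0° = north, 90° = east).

The pressure-gradient force points toward the east (bearing 090°).
Geostrophic balance: in the Southern Hemisphere the Coriolis force deflects motion to the left, so the geostrophic wind blows 90° to the left of the pressure-gradient force (low pressure on the right).
Rotating 090° by 90° counterclockwise gives 000° — the wind blows toward the north.

000°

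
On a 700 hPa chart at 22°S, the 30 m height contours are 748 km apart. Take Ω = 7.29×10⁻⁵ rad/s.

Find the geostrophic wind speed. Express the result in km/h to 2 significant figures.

Coriolis parameter at 22°S:
f = 2Ω sin φ = 2 × 7.29×10⁻⁵ × sin 22° = 5.46×10⁻⁵ s⁻¹
Height gradient: |∂Z/∂n| = 30 m / 748000 m = 4.01×10⁻⁵
On a pressure surface, geostrophic balance gives V_g = (g/f)|∂Z/∂n|:
V_g = 9.81 × 4.01×10⁻⁵ / 5.46×10⁻⁵ = 7.20 m/s
Converting: 7.20 m/s × 3.6 = 26 km/h

26 km/h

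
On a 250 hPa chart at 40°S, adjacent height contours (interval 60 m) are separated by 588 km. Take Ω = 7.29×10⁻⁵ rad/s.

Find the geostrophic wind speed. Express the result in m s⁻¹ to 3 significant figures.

10.7 m s⁻¹

Coriolis parameter at 40°S:
f = 2Ω sin φ = 2 × 7.29×10⁻⁵ × sin 40° = 9.37×10⁻⁵ s⁻¹
Height gradient: |∂Z/∂n| = 60 m / 588000 m = 1.02×10⁻⁴
On a pressure surface, geostrophic balance gives V_g = (g/f)|∂Z/∂n|:
V_g = 9.81 × 1.02×10⁻⁴ / 9.37×10⁻⁵ = 10.7 m/s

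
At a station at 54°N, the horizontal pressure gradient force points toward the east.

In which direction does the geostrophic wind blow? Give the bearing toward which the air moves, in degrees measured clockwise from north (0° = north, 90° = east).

The pressure-gradient force points toward the east (bearing 090°).
Geostrophic balance: in the Northern Hemisphere the Coriolis force deflects motion to the right, so the geostrophic wind blows 90° to the right of the pressure-gradient force (low pressure on the left).
Rotating 090° by 90° clockwise gives 180° — the wind blows toward the south.

180°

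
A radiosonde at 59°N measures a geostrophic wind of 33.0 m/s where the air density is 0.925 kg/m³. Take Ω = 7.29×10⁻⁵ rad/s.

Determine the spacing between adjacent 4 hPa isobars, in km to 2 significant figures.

100 km

Coriolis parameter at 59°N:
f = 2Ω sin φ = 2 × 7.29×10⁻⁵ × sin 59° = 1.25×10⁻⁴ s⁻¹
Geostrophic balance rearranged: |∂P/∂n| = f ρ V_g
|∂P/∂n| = 1.25×10⁻⁴ × 0.925 × 33.0 = 3.81×10⁻³ Pa/m
Isobar spacing: Δn = ΔP/|∂P/∂n| = 400 Pa / 3.81×10⁻³ Pa/m = 104853 m ≈ 100 km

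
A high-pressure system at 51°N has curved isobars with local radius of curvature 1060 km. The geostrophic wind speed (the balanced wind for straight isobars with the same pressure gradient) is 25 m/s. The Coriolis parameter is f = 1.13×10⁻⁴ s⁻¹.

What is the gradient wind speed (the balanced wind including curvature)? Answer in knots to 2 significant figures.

69 knots

Around a high, pressure-gradient force acts outward with centrifugal, so Coriolis balances both:
fV = (1/ρ)|∂P/∂n| + V²/R  →  V² − fR·V + fR·V_g = 0
With fR = 1.13×10⁻⁴ × 1060×10³ m = 120 m/s:
V = [fR − √((fR)² − 4 fR V_g)]/2 = [120 − √(120² − 4×120×25)]/2 = 35.6 m/s
Supergeostrophic (V > V_g = 25 m/s), as expected around a high.
Converting: 35.6 m/s × 1.944 = 69 knots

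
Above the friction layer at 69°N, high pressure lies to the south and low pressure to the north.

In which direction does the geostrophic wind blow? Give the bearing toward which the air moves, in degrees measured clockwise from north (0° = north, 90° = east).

The pressure-gradient force points toward the north (bearing 000°).
Geostrophic balance: in the Northern Hemisphere the Coriolis force deflects motion to the right, so the geostrophic wind blows 90° to the right of the pressure-gradient force (low pressure on the left).
Rotating 000° by 90° clockwise gives 090° — the wind blows toward the east.

090°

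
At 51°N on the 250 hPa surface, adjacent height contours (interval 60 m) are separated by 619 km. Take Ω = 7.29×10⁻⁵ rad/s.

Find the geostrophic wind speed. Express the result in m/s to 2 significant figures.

Coriolis parameter at 51°N:
f = 2Ω sin φ = 2 × 7.29×10⁻⁵ × sin 51° = 1.13×10⁻⁴ s⁻¹
Height gradient: |∂Z/∂n| = 60 m / 619000 m = 9.69×10⁻⁵
On a pressure surface, geostrophic balance gives V_g = (g/f)|∂Z/∂n|:
V_g = 9.81 × 9.69×10⁻⁵ / 1.13×10⁻⁴ = 8.39 m/s

8.4 m/s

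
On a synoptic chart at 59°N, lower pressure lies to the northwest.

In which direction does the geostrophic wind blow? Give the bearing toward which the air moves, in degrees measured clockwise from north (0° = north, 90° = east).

045°

The pressure-gradient force points toward the northwest (bearing 315°).
Geostrophic balance: in the Northern Hemisphere the Coriolis force deflects motion to the right, so the geostrophic wind blows 90° to the right of the pressure-gradient force (low pressure on the left).
Rotating 315° by 90° clockwise gives 045° — the wind blows toward the northeast.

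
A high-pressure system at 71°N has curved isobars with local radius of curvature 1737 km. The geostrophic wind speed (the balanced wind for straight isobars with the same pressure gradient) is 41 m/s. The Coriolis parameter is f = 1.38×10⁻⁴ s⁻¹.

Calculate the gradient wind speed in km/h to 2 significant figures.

190 km/h

Around a high, pressure-gradient force acts outward with centrifugal, so Coriolis balances both:
fV = (1/ρ)|∂P/∂n| + V²/R  →  V² − fR·V + fR·V_g = 0
With fR = 1.38×10⁻⁴ × 1737×10³ m = 240 m/s:
V = [fR − √((fR)² − 4 fR V_g)]/2 = [240 − √(240² − 4×240×41)]/2 = 52.5 m/s
Supergeostrophic (V > V_g = 41 m/s), as expected around a high.
Converting: 52.5 m/s × 3.6 = 190 km/h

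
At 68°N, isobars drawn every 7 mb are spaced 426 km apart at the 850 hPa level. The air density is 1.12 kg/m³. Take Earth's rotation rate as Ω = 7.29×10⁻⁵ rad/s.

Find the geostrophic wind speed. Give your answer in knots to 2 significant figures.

21 knots

Coriolis parameter at 68°N:
f = 2Ω sin φ = 2 × 7.29×10⁻⁵ × sin 68° = 1.35×10⁻⁴ s⁻¹
Pressure gradient: |∂P/∂n| = 700 Pa / 426000 m = 1.64×10⁻³ Pa/m
Geostrophic balance (pressure-gradient force = Coriolis force):
V_g = (1/(fρ)) |∂P/∂n| = 1.64×10⁻³ / (1.35×10⁻⁴ × 1.12) = 10.9 m/s
Converting: 10.9 m/s × 1.944 = 21 knots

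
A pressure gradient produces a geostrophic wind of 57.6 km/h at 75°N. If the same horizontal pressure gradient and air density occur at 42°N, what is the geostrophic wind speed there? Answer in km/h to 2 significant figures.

83 km/h

With the same pressure gradient and density, V_g ∝ 1/f ∝ 1/sin φ.
V₂ = V₁ · sin φ₁ / sin φ₂ = 57.6 × sin 75° / sin 42°
V₂ = 57.6 × 0.9659/0.6691 = 83 km/h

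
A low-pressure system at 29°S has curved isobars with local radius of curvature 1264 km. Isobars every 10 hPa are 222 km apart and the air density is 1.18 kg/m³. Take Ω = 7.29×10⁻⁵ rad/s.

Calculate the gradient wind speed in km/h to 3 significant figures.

Coriolis parameter at 29°S:
f = 2Ω sin φ = 2 × 7.29×10⁻⁵ × sin 29° = 7.07×10⁻⁵ s⁻¹
Pressure gradient: |∂P/∂n| = 1000 Pa / 222000 m = 4.50×10⁻³ Pa/m
Geostrophic speed: V_g = |∂P/∂n|/(fρ) = 4.50×10⁻³/(7.07×10⁻⁵ × 1.18) = 54.0 m/s
Around a low, centrifugal force acts outward with Coriolis, so pressure-gradient force balances both:
(1/ρ)|∂P/∂n| = fV + V²/R  →  V² + fR·V − fR·V_g = 0
With fR = 7.07×10⁻⁵ × 1264×10³ m = 89.3 m/s:
V = [−fR + √((fR)² + 4 fR V_g)]/2 = [−89.3 + √(89.3² + 4×89.3×54)]/2 = 37.9 m/s
Subgeostrophic (V < V_g = 54 m/s), as expected around a low.
Converting: 37.9 m/s × 3.6 = 136 km/h

136 km/h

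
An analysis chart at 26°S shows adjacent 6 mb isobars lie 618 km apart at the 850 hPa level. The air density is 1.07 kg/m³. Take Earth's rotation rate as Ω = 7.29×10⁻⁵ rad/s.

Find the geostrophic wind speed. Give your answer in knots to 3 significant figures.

Coriolis parameter at 26°S:
f = 2Ω sin φ = 2 × 7.29×10⁻⁵ × sin 26° = 6.39×10⁻⁵ s⁻¹
Pressure gradient: |∂P/∂n| = 600 Pa / 618000 m = 9.71×10⁻⁴ Pa/m
Geostrophic balance (pressure-gradient force = Coriolis force):
V_g = (1/(fρ)) |∂P/∂n| = 9.71×10⁻⁴ / (6.39×10⁻⁵ × 1.07) = 14.2 m/s
Converting: 14.2 m/s × 1.944 = 27.6 knots

27.6 knots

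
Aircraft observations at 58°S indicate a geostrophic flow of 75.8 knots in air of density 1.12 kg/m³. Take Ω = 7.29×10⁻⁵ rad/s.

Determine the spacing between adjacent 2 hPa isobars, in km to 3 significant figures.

37.0 km

Coriolis parameter at 58°S:
f = 2Ω sin φ = 2 × 7.29×10⁻⁵ × sin 58° = 1.24×10⁻⁴ s⁻¹
Wind speed in SI: 75.8 knots = 39.0 m/s
Geostrophic balance rearranged: |∂P/∂n| = f ρ V_g
|∂P/∂n| = 1.24×10⁻⁴ × 1.12 × 39.0 = 5.40×10⁻³ Pa/m
Isobar spacing: Δn = ΔP/|∂P/∂n| = 200 Pa / 5.40×10⁻³ Pa/m = 37036 m ≈ 37.0 km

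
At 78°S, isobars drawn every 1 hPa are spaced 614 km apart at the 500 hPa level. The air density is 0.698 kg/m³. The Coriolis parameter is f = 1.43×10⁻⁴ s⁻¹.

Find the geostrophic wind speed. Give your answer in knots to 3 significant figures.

3.17 knots

Pressure gradient: |∂P/∂n| = 100 Pa / 614000 m = 1.63×10⁻⁴ Pa/m
Geostrophic balance (pressure-gradient force = Coriolis force):
V_g = (1/(fρ)) |∂P/∂n| = 1.63×10⁻⁴ / (1.43×10⁻⁴ × 0.698) = 1.63 m/s
Converting: 1.63 m/s × 1.944 = 3.17 knots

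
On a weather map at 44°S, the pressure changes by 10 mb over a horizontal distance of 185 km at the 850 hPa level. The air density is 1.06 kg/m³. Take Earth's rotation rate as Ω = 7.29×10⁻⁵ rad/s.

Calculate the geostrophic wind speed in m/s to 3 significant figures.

Coriolis parameter at 44°S:
f = 2Ω sin φ = 2 × 7.29×10⁻⁵ × sin 44° = 1.01×10⁻⁴ s⁻¹
Pressure gradient: |∂P/∂n| = 1000 Pa / 185000 m = 5.41×10⁻³ Pa/m
Geostrophic balance (pressure-gradient force = Coriolis force):
V_g = (1/(fρ)) |∂P/∂n| = 5.41×10⁻³ / (1.01×10⁻⁴ × 1.06) = 50.3 m/s

50.3 m/s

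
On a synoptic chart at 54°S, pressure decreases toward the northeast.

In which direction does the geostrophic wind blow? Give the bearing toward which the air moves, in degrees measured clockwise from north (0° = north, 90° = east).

315°

The pressure-gradient force points toward the northeast (bearing 045°).
Geostrophic balance: in the Southern Hemisphere the Coriolis force deflects motion to the left, so the geostrophic wind blows 90° to the left of the pressure-gradient force (low pressure on the right).
Rotating 045° by 90° counterclockwise gives 315° — the wind blows toward the northwest.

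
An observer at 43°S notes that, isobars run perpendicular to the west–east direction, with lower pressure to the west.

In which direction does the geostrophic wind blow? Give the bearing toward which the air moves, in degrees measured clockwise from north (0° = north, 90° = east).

180°

The pressure-gradient force points toward the west (bearing 270°).
Geostrophic balance: in the Southern Hemisphere the Coriolis force deflects motion to the left, so the geostrophic wind blows 90° to the left of the pressure-gradient force (low pressure on the right).
Rotating 270° by 90° counterclockwise gives 180° — the wind blows toward the south.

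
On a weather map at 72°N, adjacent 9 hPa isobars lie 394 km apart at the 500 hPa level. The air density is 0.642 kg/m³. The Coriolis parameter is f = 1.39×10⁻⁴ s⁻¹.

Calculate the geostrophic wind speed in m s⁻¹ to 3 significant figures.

Pressure gradient: |∂P/∂n| = 900 Pa / 394000 m = 2.28×10⁻³ Pa/m
Geostrophic balance (pressure-gradient force = Coriolis force):
V_g = (1/(fρ)) |∂P/∂n| = 2.28×10⁻³ / (1.39×10⁻⁴ × 0.642) = 25.6 m/s

25.6 m s⁻¹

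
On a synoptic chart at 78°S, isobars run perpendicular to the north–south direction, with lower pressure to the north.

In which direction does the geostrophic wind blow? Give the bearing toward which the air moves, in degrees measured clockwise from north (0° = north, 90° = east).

The pressure-gradient force points toward the north (bearing 000°).
Geostrophic balance: in the Southern Hemisphere the Coriolis force deflects motion to the left, so the geostrophic wind blows 90° to the left of the pressure-gradient force (low pressure on the right).
Rotating 000° by 90° counterclockwise gives 270° — the wind blows toward the west.

270°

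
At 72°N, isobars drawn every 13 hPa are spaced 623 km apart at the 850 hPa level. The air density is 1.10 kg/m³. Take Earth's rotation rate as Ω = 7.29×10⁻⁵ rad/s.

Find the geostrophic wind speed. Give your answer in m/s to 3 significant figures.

13.7 m/s

Coriolis parameter at 72°N:
f = 2Ω sin φ = 2 × 7.29×10⁻⁵ × sin 72° = 1.39×10⁻⁴ s⁻¹
Pressure gradient: |∂P/∂n| = 1300 Pa / 623000 m = 2.09×10⁻³ Pa/m
Geostrophic balance (pressure-gradient force = Coriolis force):
V_g = (1/(fρ)) |∂P/∂n| = 2.09×10⁻³ / (1.39×10⁻⁴ × 1.10) = 13.7 m/s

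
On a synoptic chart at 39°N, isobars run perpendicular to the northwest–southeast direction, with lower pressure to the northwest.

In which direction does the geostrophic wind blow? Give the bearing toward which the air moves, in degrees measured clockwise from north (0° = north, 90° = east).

The pressure-gradient force points toward the northwest (bearing 315°).
Geostrophic balance: in the Northern Hemisphere the Coriolis force deflects motion to the right, so the geostrophic wind blows 90° to the right of the pressure-gradient force (low pressure on the left).
Rotating 315° by 90° clockwise gives 045° — the wind blows toward the northeast.

045°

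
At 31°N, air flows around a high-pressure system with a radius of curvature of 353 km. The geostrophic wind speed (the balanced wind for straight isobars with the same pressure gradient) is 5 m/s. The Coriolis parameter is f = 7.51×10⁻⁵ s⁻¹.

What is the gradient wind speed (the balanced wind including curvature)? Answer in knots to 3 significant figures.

Around a high, pressure-gradient force acts outward with centrifugal, so Coriolis balances both:
fV = (1/ρ)|∂P/∂n| + V²/R  →  V² − fR·V + fR·V_g = 0
With fR = 7.51×10⁻⁵ × 353×10³ m = 26.5 m/s:
V = [fR − √((fR)² − 4 fR V_g)]/2 = [26.5 − √(26.5² − 4×26.5×5)]/2 = 6.69 m/s
Supergeostrophic (V > V_g = 5 m/s), as expected around a high.
Converting: 6.69 m/s × 1.944 = 13.0 knots

13.0 knots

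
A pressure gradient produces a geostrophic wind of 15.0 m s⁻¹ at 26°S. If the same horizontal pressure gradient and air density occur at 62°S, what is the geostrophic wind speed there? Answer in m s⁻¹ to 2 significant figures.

With the same pressure gradient and density, V_g ∝ 1/f ∝ 1/sin φ.
V₂ = V₁ · sin φ₁ / sin φ₂ = 15.0 × sin 26° / sin 62°
V₂ = 15.0 × 0.4384/0.8829 = 7.4 m s⁻¹

7.4 m s⁻¹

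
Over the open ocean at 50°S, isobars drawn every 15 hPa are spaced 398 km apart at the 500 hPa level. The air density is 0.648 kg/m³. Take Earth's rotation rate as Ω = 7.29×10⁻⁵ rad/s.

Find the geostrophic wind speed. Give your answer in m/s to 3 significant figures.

Coriolis parameter at 50°S:
f = 2Ω sin φ = 2 × 7.29×10⁻⁵ × sin 50° = 1.12×10⁻⁴ s⁻¹
Pressure gradient: |∂P/∂n| = 1500 Pa / 398000 m = 3.77×10⁻³ Pa/m
Geostrophic balance (pressure-gradient force = Coriolis force):
V_g = (1/(fρ)) |∂P/∂n| = 3.77×10⁻³ / (1.12×10⁻⁴ × 0.648) = 52.1 m/s

52.1 m/s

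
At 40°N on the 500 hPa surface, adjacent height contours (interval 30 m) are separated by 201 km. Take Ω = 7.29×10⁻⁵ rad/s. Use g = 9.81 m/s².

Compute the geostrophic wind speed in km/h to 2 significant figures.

Coriolis parameter at 40°N:
f = 2Ω sin φ = 2 × 7.29×10⁻⁵ × sin 40° = 9.37×10⁻⁵ s⁻¹
Height gradient: |∂Z/∂n| = 30 m / 201000 m = 1.49×10⁻⁴
On a pressure surface, geostrophic balance gives V_g = (g/f)|∂Z/∂n|:
V_g = 9.81 × 1.49×10⁻⁴ / 9.37×10⁻⁵ = 15.6 m/s
Converting: 15.6 m/s × 3.6 = 56 km/h

56 km/h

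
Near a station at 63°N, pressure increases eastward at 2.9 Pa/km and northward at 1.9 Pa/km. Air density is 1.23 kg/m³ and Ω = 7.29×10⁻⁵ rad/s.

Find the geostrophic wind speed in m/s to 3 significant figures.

21.7 m/s

Coriolis parameter at 63°N:
f = 2Ω sin φ = 2 × 7.29×10⁻⁵ × sin 63° = 1.30×10⁻⁴ s⁻¹
Component geostrophic relations (x east, y north):
u_g = −(1/(fρ)) ∂P/∂y,  v_g = (1/(fρ)) ∂P/∂x
u_g = −(1.9×10⁻³)/(1.30×10⁻⁴ × 1.23) = −11.9 m/s;  v_g = (2.9×10⁻³)/(1.30×10⁻⁴ × 1.23) = 18.1 m/s
|V_g| = √(u_g² + v_g²) = 21.7 m/s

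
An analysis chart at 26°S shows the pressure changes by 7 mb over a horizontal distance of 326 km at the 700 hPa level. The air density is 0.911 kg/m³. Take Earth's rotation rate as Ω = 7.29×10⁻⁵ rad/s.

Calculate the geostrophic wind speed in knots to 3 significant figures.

Coriolis parameter at 26°S:
f = 2Ω sin φ = 2 × 7.29×10⁻⁵ × sin 26° = 6.39×10⁻⁵ s⁻¹
Pressure gradient: |∂P/∂n| = 700 Pa / 326000 m = 2.15×10⁻³ Pa/m
Geostrophic balance (pressure-gradient force = Coriolis force):
V_g = (1/(fρ)) |∂P/∂n| = 2.15×10⁻³ / (6.39×10⁻⁵ × 0.911) = 36.9 m/s
Converting: 36.9 m/s × 1.944 = 71.7 knots

71.7 knots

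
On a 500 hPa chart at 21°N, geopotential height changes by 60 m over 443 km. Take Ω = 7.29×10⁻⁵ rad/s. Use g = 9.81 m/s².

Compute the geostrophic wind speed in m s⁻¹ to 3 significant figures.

Coriolis parameter at 21°N:
f = 2Ω sin φ = 2 × 7.29×10⁻⁵ × sin 21° = 5.23×10⁻⁵ s⁻¹
Height gradient: |∂Z/∂n| = 60 m / 443000 m = 1.35×10⁻⁴
On a pressure surface, geostrophic balance gives V_g = (g/f)|∂Z/∂n|:
V_g = 9.81 × 1.35×10⁻⁴ / 5.23×10⁻⁵ = 25.4 m/s

25.4 m s⁻¹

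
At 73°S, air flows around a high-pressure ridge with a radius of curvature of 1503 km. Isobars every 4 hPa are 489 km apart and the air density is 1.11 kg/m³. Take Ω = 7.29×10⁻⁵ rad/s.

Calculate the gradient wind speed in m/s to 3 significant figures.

Coriolis parameter at 73°S:
f = 2Ω sin φ = 2 × 7.29×10⁻⁵ × sin 73° = 1.39×10⁻⁴ s⁻¹
Pressure gradient: |∂P/∂n| = 400 Pa / 489000 m = 8.18×10⁻⁴ Pa/m
Geostrophic speed: V_g = |∂P/∂n|/(fρ) = 8.18×10⁻⁴/(1.39×10⁻⁴ × 1.11) = 5.29 m/s
Around a high, pressure-gradient force acts outward with centrifugal, so Coriolis balances both:
fV = (1/ρ)|∂P/∂n| + V²/R  →  V² − fR·V + fR·V_g = 0
With fR = 1.39×10⁻⁴ × 1503×10³ m = 210 m/s:
V = [fR − √((fR)² − 4 fR V_g)]/2 = [210 − √(210² − 4×210×5.29)]/2 = 5.43 m/s
Supergeostrophic (V > V_g = 5.29 m/s), as expected around a high.

5.43 m/s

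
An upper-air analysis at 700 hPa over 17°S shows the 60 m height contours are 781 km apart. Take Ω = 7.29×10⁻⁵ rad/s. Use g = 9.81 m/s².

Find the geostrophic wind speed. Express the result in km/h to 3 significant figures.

63.6 km/h

Coriolis parameter at 17°S:
f = 2Ω sin φ = 2 × 7.29×10⁻⁵ × sin 17° = 4.26×10⁻⁵ s⁻¹
Height gradient: |∂Z/∂n| = 60 m / 781000 m = 7.68×10⁻⁵
On a pressure surface, geostrophic balance gives V_g = (g/f)|∂Z/∂n|:
V_g = 9.81 × 7.68×10⁻⁵ / 4.26×10⁻⁵ = 17.7 m/s
Converting: 17.7 m/s × 3.6 = 63.6 km/h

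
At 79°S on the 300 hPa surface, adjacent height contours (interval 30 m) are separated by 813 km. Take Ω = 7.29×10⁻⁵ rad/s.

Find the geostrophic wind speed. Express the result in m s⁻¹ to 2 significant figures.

Coriolis parameter at 79°S:
f = 2Ω sin φ = 2 × 7.29×10⁻⁵ × sin 79° = 1.43×10⁻⁴ s⁻¹
Height gradient: |∂Z/∂n| = 30 m / 813000 m = 3.69×10⁻⁵
On a pressure surface, geostrophic balance gives V_g = (g/f)|∂Z/∂n|:
V_g = 9.81 × 3.69×10⁻⁵ / 1.43×10⁻⁴ = 2.53 m/s

2.5 m s⁻¹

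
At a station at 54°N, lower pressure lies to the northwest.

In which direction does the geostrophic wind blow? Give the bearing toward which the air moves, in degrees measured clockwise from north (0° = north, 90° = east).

The pressure-gradient force points toward the northwest (bearing 315°).
Geostrophic balance: in the Northern Hemisphere the Coriolis force deflects motion to the right, so the geostrophic wind blows 90° to the right of the pressure-gradient force (low pressure on the left).
Rotating 315° by 90° clockwise gives 045° — the wind blows toward the northeast.

045°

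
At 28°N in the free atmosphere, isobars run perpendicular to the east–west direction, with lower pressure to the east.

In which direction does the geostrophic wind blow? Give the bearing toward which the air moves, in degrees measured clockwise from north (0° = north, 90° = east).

180°

The pressure-gradient force points toward the east (bearing 090°).
Geostrophic balance: in the Northern Hemisphere the Coriolis force deflects motion to the right, so the geostrophic wind blows 90° to the right of the pressure-gradient force (low pressure on the left).
Rotating 090° by 90° clockwise gives 180° — the wind blows toward the south.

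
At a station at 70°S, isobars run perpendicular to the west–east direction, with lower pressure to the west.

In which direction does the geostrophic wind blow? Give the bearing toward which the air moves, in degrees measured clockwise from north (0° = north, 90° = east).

The pressure-gradient force points toward the west (bearing 270°).
Geostrophic balance: in the Southern Hemisphere the Coriolis force deflects motion to the left, so the geostrophic wind blows 90° to the left of the pressure-gradient force (low pressure on the right).
Rotating 270° by 90° counterclockwise gives 180° — the wind blows toward the south.

180°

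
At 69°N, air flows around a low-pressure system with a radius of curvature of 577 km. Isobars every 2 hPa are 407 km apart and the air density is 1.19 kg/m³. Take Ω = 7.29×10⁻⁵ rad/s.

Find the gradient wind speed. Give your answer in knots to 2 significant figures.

Coriolis parameter at 69°N:
f = 2Ω sin φ = 2 × 7.29×10⁻⁵ × sin 69° = 1.36×10⁻⁴ s⁻¹
Pressure gradient: |∂P/∂n| = 200 Pa / 407000 m = 4.91×10⁻⁴ Pa/m
Geostrophic speed: V_g = |∂P/∂n|/(fρ) = 4.91×10⁻⁴/(1.36×10⁻⁴ × 1.19) = 3.03 m/s
Around a low, centrifugal force acts outward with Coriolis, so pressure-gradient force balances both:
(1/ρ)|∂P/∂n| = fV + V²/R  →  V² + fR·V − fR·V_g = 0
With fR = 1.36×10⁻⁴ × 577×10³ m = 78.5 m/s:
V = [−fR + √((fR)² + 4 fR V_g)]/2 = [−78.5 + √(78.5² + 4×78.5×3.03)]/2 = 2.92 m/s
Subgeostrophic (V < V_g = 3.03 m/s), as expected around a low.
Converting: 2.92 m/s × 1.944 = 5.7 knots

5.7 knots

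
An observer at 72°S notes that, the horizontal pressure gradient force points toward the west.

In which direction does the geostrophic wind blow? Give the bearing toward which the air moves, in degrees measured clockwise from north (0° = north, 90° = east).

180°

The pressure-gradient force points toward the west (bearing 270°).
Geostrophic balance: in the Southern Hemisphere the Coriolis force deflects motion to the left, so the geostrophic wind blows 90° to the left of the pressure-gradient force (low pressure on the right).
Rotating 270° by 90° counterclockwise gives 180° — the wind blows toward the south.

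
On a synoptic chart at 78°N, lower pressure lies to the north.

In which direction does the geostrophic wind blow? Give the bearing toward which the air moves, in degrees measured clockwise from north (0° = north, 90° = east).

090°

The pressure-gradient force points toward the north (bearing 000°).
Geostrophic balance: in the Northern Hemisphere the Coriolis force deflects motion to the right, so the geostrophic wind blows 90° to the right of the pressure-gradient force (low pressure on the left).
Rotating 000° by 90° clockwise gives 090° — the wind blows toward the east.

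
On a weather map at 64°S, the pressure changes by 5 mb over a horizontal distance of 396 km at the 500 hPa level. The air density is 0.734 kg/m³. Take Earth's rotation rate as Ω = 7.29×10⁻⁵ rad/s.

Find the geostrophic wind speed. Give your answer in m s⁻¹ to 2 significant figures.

13 m s⁻¹

Coriolis parameter at 64°S:
f = 2Ω sin φ = 2 × 7.29×10⁻⁵ × sin 64° = 1.31×10⁻⁴ s⁻¹
Pressure gradient: |∂P/∂n| = 500 Pa / 396000 m = 1.26×10⁻³ Pa/m
Geostrophic balance (pressure-gradient force = Coriolis force):
V_g = (1/(fρ)) |∂P/∂n| = 1.26×10⁻³ / (1.31×10⁻⁴ × 0.734) = 13.1 m/s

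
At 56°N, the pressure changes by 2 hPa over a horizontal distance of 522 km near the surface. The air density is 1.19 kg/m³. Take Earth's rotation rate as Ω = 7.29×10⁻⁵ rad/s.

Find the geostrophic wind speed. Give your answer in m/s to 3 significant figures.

2.66 m/s

Coriolis parameter at 56°N:
f = 2Ω sin φ = 2 × 7.29×10⁻⁵ × sin 56° = 1.21×10⁻⁴ s⁻¹
Pressure gradient: |∂P/∂n| = 200 Pa / 522000 m = 3.83×10⁻⁴ Pa/m
Geostrophic balance (pressure-gradient force = Coriolis force):
V_g = (1/(fρ)) |∂P/∂n| = 3.83×10⁻⁴ / (1.21×10⁻⁴ × 1.19) = 2.66 m/s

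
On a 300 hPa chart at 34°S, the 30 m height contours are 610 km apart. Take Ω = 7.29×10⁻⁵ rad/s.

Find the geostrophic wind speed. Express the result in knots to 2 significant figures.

Coriolis parameter at 34°S:
f = 2Ω sin φ = 2 × 7.29×10⁻⁵ × sin 34° = 8.15×10⁻⁵ s⁻¹
Height gradient: |∂Z/∂n| = 30 m / 610000 m = 4.92×10⁻⁵
On a pressure surface, geostrophic balance gives V_g = (g/f)|∂Z/∂n|:
V_g = 9.81 × 4.92×10⁻⁵ / 8.15×10⁻⁵ = 5.92 m/s
Converting: 5.92 m/s × 1.944 = 12 knots

12 knots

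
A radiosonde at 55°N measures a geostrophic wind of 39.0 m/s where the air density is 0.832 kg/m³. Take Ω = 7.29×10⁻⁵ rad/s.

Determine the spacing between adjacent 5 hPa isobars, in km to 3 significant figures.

Coriolis parameter at 55°N:
f = 2Ω sin φ = 2 × 7.29×10⁻⁵ × sin 55° = 1.19×10⁻⁴ s⁻¹
Geostrophic balance rearranged: |∂P/∂n| = f ρ V_g
|∂P/∂n| = 1.19×10⁻⁴ × 0.832 × 39.0 = 3.88×10⁻³ Pa/m
Isobar spacing: Δn = ΔP/|∂P/∂n| = 500 Pa / 3.88×10⁻³ Pa/m = 129021 m ≈ 129 km

129 km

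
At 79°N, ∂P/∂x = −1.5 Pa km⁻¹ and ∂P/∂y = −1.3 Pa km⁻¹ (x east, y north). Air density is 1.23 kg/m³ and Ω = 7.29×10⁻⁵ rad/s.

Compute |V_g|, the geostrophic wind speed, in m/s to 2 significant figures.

11 m/s

Coriolis parameter at 79°N:
f = 2Ω sin φ = 2 × 7.29×10⁻⁵ × sin 79° = 1.43×10⁻⁴ s⁻¹
Component geostrophic relations (x east, y north):
u_g = −(1/(fρ)) ∂P/∂y,  v_g = (1/(fρ)) ∂P/∂x
u_g = −(−1.3×10⁻³)/(1.43×10⁻⁴ × 1.23) = 7.38 m/s;  v_g = (−1.5×10⁻³)/(1.43×10⁻⁴ × 1.23) = −8.52 m/s
|V_g| = √(u_g² + v_g²) = 11.3 m/s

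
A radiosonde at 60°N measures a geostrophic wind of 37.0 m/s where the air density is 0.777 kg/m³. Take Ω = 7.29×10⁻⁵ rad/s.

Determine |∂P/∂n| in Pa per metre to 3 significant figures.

3.63×10⁻³ Pa/m

Coriolis parameter at 60°N:
f = 2Ω sin φ = 2 × 7.29×10⁻⁵ × sin 60° = 1.26×10⁻⁴ s⁻¹
Geostrophic balance rearranged: |∂P/∂n| = f ρ V_g
|∂P/∂n| = 1.26×10⁻⁴ × 0.777 × 37.0 = 3.63×10⁻³ Pa/m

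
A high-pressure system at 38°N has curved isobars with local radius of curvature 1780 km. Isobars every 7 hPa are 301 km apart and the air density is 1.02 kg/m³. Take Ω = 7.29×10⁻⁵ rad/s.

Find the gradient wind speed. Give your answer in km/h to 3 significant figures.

114 km/h

Coriolis parameter at 38°N:
f = 2Ω sin φ = 2 × 7.29×10⁻⁵ × sin 38° = 8.98×10⁻⁵ s⁻¹
Pressure gradient: |∂P/∂n| = 700 Pa / 301000 m = 2.33×10⁻³ Pa/m
Geostrophic speed: V_g = |∂P/∂n|/(fρ) = 2.33×10⁻³/(8.98×10⁻⁵ × 1.02) = 25.4 m/s
Around a high, pressure-gradient force acts outward with centrifugal, so Coriolis balances both:
fV = (1/ρ)|∂P/∂n| + V²/R  →  V² − fR·V + fR·V_g = 0
With fR = 8.98×10⁻⁵ × 1780×10³ m = 160 m/s:
V = [fR − √((fR)² − 4 fR V_g)]/2 = [160 − √(160² − 4×160×25.4)]/2 = 31.7 m/s
Supergeostrophic (V > V_g = 25.4 m/s), as expected around a high.
Converting: 31.7 m/s × 3.6 = 114 km/h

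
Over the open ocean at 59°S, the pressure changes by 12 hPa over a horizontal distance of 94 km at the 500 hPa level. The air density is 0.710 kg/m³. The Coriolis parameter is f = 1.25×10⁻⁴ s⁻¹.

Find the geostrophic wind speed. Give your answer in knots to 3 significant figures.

Pressure gradient: |∂P/∂n| = 1200 Pa / 94000 m = 1.28×10⁻² Pa/m
Geostrophic balance (pressure-gradient force = Coriolis force):
V_g = (1/(fρ)) |∂P/∂n| = 1.28×10⁻² / (1.25×10⁻⁴ × 0.710) = 144 m/s
Converting: 144 m/s × 1.944 = 280 knots

280 knots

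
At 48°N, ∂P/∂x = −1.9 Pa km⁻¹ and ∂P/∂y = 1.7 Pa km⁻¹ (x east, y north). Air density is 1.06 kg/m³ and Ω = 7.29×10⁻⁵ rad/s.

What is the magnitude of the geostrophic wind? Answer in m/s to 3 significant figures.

Coriolis parameter at 48°N:
f = 2Ω sin φ = 2 × 7.29×10⁻⁵ × sin 48° = 1.08×10⁻⁴ s⁻¹
Component geostrophic relations (x east, y north):
u_g = −(1/(fρ)) ∂P/∂y,  v_g = (1/(fρ)) ∂P/∂x
u_g = −(1.7×10⁻³)/(1.08×10⁻⁴ × 1.06) = −14.8 m/s;  v_g = (−1.9×10⁻³)/(1.08×10⁻⁴ × 1.06) = −16.5 m/s
|V_g| = √(u_g² + v_g²) = 22.2 m/s

22.2 m/s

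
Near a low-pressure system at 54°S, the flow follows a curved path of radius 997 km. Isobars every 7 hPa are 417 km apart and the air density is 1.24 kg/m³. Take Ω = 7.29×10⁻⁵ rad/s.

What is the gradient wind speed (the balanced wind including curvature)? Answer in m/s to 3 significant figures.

Coriolis parameter at 54°S:
f = 2Ω sin φ = 2 × 7.29×10⁻⁵ × sin 54° = 1.18×10⁻⁴ s⁻¹
Pressure gradient: |∂P/∂n| = 700 Pa / 417000 m = 1.68×10⁻³ Pa/m
Geostrophic speed: V_g = |∂P/∂n|/(fρ) = 1.68×10⁻³/(1.18×10⁻⁴ × 1.24) = 11.5 m/s
Around a low, centrifugal force acts outward with Coriolis, so pressure-gradient force balances both:
(1/ρ)|∂P/∂n| = fV + V²/R  →  V² + fR·V − fR·V_g = 0
With fR = 1.18×10⁻⁴ × 997×10³ m = 118 m/s:
V = [−fR + √((fR)² + 4 fR V_g)]/2 = [−118 + √(118² + 4×118×11.5)]/2 = 10.5 m/s
Subgeostrophic (V < V_g = 11.5 m/s), as expected around a low.

10.5 m/s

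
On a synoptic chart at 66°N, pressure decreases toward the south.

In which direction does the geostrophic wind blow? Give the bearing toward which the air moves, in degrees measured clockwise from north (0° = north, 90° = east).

270°

The pressure-gradient force points toward the south (bearing 180°).
Geostrophic balance: in the Northern Hemisphere the Coriolis force deflects motion to the right, so the geostrophic wind blows 90° to the right of the pressure-gradient force (low pressure on the left).
Rotating 180° by 90° clockwise gives 270° — the wind blows toward the west.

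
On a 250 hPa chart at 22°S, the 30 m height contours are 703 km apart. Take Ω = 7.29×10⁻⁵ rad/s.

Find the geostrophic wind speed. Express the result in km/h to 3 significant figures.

27.6 km/h

Coriolis parameter at 22°S:
f = 2Ω sin φ = 2 × 7.29×10⁻⁵ × sin 22° = 5.46×10⁻⁵ s⁻¹
Height gradient: |∂Z/∂n| = 30 m / 703000 m = 4.27×10⁻⁵
On a pressure surface, geostrophic balance gives V_g = (g/f)|∂Z/∂n|:
V_g = 9.81 × 4.27×10⁻⁵ / 5.46×10⁻⁵ = 7.66 m/s
Converting: 7.66 m/s × 3.6 = 27.6 km/h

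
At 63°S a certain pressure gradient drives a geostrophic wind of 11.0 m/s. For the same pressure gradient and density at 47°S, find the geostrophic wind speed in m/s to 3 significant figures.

With the same pressure gradient and density, V_g ∝ 1/f ∝ 1/sin φ.
V₂ = V₁ · sin φ₁ / sin φ₂ = 11.0 × sin 63° / sin 47°
V₂ = 11.0 × 0.8910/0.7314 = 13.4 m/s

13.4 m/s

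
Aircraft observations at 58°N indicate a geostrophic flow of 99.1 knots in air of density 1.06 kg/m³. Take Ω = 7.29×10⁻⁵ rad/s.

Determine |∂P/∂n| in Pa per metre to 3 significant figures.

6.68×10⁻³ Pa/m

Coriolis parameter at 58°N:
f = 2Ω sin φ = 2 × 7.29×10⁻⁵ × sin 58° = 1.24×10⁻⁴ s⁻¹
Wind speed in SI: 99.1 knots = 51.0 m/s
Geostrophic balance rearranged: |∂P/∂n| = f ρ V_g
|∂P/∂n| = 1.24×10⁻⁴ × 1.06 × 51.0 = 6.68×10⁻³ Pa/m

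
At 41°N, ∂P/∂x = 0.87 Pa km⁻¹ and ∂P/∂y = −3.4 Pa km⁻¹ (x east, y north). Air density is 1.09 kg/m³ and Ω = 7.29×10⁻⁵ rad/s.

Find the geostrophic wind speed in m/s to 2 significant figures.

Coriolis parameter at 41°N:
f = 2Ω sin φ = 2 × 7.29×10⁻⁵ × sin 41° = 9.57×10⁻⁵ s⁻¹
Component geostrophic relations (x east, y north):
u_g = −(1/(fρ)) ∂P/∂y,  v_g = (1/(fρ)) ∂P/∂x
u_g = −(−3.4×10⁻³)/(9.57×10⁻⁵ × 1.09) = 32.6 m/s;  v_g = (0.87×10⁻³)/(9.57×10⁻⁵ × 1.09) = 8.34 m/s
|V_g| = √(u_g² + v_g²) = 33.7 m/s

34 m/s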